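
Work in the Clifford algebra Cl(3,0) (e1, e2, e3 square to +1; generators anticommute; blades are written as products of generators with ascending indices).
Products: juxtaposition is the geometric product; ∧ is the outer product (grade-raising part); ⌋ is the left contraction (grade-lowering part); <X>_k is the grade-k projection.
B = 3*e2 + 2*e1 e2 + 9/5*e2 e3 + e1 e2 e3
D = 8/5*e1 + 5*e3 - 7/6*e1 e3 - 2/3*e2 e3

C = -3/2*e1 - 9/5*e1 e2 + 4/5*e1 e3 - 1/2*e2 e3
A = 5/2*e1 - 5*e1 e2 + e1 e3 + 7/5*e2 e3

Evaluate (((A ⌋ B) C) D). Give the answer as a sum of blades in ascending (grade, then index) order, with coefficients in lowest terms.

step 1: 187/25 - 7/5*e1 + 6*e2 + 5*e3 + 5/2*e2 e3
step 2: 67/20 - 221/50*e1 + 251/50*e2 - 103/25*e3 - 308/125*e1 e2 + 2248/125*e1 e3 - 187/50*e2 e3 - 337/20*e1 e2 e3
step 3: -1148/125 + 1981/25*e1 + 32311/15000*e2 - 6384/625*e3 - 56947/750*e1 e2 - 53321/3000*e1 e3 - 871/125*e2 e3 - 14251/1500*e1 e2 e3
Answer: -1148/125 + 1981/25*e1 + 32311/15000*e2 - 6384/625*e3 - 56947/750*e1 e2 - 53321/3000*e1 e3 - 871/125*e2 e3 - 14251/1500*e1 e2 e3


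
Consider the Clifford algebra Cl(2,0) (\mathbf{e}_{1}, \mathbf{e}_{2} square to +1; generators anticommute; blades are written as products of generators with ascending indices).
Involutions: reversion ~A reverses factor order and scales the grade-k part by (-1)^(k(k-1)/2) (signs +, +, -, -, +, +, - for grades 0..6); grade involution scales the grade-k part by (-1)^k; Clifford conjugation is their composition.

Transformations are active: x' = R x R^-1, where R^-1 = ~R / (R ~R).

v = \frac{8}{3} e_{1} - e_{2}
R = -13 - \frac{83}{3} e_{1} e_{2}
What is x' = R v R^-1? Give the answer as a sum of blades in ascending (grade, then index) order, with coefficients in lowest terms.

~R = -13 + \frac{83}{3} e_{1} e_{2}, and R ~R = \frac{8410}{9}, so R^-1 = ~R / (\frac{8410}{9}).
R v = -7 e_{1} + \frac{781}{9} e_{2}
Answer: -\frac{31183}{12615} e_{1} - \frac{5948}{4205} e_{2}


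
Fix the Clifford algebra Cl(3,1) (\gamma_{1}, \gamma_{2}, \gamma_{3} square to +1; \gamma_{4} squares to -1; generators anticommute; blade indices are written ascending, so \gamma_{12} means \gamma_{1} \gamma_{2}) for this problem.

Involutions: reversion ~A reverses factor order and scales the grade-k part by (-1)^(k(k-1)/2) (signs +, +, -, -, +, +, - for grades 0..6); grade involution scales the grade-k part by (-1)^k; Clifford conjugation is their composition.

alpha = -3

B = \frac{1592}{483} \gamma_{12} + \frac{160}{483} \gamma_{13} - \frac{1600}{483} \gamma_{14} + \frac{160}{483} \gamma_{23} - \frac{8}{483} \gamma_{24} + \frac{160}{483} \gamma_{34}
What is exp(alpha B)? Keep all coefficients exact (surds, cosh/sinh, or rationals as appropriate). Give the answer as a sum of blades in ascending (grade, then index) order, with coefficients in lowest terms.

B^2 term by term: the squares give (\frac{1592}{483})^2*(\gamma_{12})^2 + (\frac{160}{483})^2*(\gamma_{13})^2 + (-\frac{1600}{483})^2*(\gamma_{14})^2 + (\frac{160}{483})^2*(\gamma_{23})^2 + (-\frac{8}{483})^2*(\gamma_{24})^2 + (\frac{160}{483})^2*(\gamma_{34})^2 = \frac{2534464}{233289}*(-1) + \frac{25600}{233289}*(-1) + \frac{2560000}{233289}*(+1) + \frac{25600}{233289}*(-1) + \frac{64}{233289}*(+1) + \frac{25600}{233289}*(+1) = 0 (each basis 2-blade squares to minus the product of its generators' squares); cross terms between blades sharing an index anticommute and cancel; the commuting (index-disjoint) pairs give grade-4 terms 2*c*c'*(blade product), which cancel blade by blade — \gamma_{1234}: \frac{509440}{233289} + \frac{2560}{233289} - \frac{512000}{233289} = 0 — confirming B is simple. So B^2 = 0.
B^2 = 0, hence only two terms survive: exp(alpha B) = 1 + alpha B (parabolic case).
Answer: 1 - \frac{1592}{161} \gamma_{12} - \frac{160}{161} \gamma_{13} + \frac{1600}{161} \gamma_{14} - \frac{160}{161} \gamma_{23} + \frac{8}{161} \gamma_{24} - \frac{160}{161} \gamma_{34}


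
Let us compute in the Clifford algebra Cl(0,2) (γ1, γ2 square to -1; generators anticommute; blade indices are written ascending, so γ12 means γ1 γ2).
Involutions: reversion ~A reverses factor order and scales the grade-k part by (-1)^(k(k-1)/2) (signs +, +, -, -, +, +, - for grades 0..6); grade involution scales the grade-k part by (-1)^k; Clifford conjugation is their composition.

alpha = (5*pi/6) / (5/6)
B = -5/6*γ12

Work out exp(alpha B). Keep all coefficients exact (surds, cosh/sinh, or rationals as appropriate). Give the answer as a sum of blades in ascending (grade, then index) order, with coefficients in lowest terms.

B^2 = (-5/6)^2*(γ12)^2 = 25/36*(-1) = -25/36 (a basis 2-blade squares to minus the product of its generators' squares).
B^2 = -25/36 — circular case — the even/odd split gives cos and sin: l = 5/6, alpha*l = 5*pi/6, so exp(alpha B) = cos(5*pi/6) + (sin(5*pi/6)/(5/6))*B = -sqrt(3)/2 + (3/5)*B.
Answer: -sqrt(3)/2 - 1/2*γ12


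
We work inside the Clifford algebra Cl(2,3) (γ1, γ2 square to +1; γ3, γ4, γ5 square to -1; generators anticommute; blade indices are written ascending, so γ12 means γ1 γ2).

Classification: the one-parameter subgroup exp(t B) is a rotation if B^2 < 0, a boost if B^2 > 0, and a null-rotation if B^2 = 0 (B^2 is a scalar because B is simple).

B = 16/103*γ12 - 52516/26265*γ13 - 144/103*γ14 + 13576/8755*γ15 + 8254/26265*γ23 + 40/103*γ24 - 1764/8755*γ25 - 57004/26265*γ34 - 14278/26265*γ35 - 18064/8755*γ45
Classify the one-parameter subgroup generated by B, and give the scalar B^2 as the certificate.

B^2 term by term: the squares give (16/103)^2*(γ12)^2 + (-52516/26265)^2*(γ13)^2 + (-144/103)^2*(γ14)^2 + (13576/8755)^2*(γ15)^2 + (8254/26265)^2*(γ23)^2 + (40/103)^2*(γ24)^2 + (-1764/8755)^2*(γ25)^2 + (-57004/26265)^2*(γ34)^2 + (-14278/26265)^2*(γ35)^2 + (-18064/8755)^2*(γ45)^2 = 256/10609*(-1) + 2757930256/689850225*(+1) + 20736/10609*(+1) + 184307776/76650025*(+1) + 68128516/689850225*(+1) + 1600/10609*(+1) + 3111696/76650025*(+1) + 3249456016/689850225*(-1) + 203861284/689850225*(-1) + 326308096/76650025*(-1) = -16/25 (each basis 2-blade squares to minus the product of its generators' squares); cross terms between blades sharing an index anticommute and cancel; the commuting (index-disjoint) pairs give grade-4 terms 2*c*c'*(blade product), which cancel blade by blade — γ1234: -1824128/2705295 + 840256/541059 - 792384/901765 = 0; γ1235: -456896/2705295 - 61758816/76650025 + 224112608/229950075 = 0; γ1245: -578048/901765 - 508032/901765 + 217216/180353 = 0; γ1345: 1897298048/229950075 - 1370688/901765 - 1547772608/229950075 = 0; γ2345: -298200512/229950075 + 228448/541059 + 67036704/76650025 = 0 — confirming B is simple. So B^2 = -16/25.
Answer: rotation, certificate B^2 = -16/25. Certificate logic: -16/25 is a conjugation-invariant scalar, so its sign fixes rotation versus boost versus null-rotation outright.


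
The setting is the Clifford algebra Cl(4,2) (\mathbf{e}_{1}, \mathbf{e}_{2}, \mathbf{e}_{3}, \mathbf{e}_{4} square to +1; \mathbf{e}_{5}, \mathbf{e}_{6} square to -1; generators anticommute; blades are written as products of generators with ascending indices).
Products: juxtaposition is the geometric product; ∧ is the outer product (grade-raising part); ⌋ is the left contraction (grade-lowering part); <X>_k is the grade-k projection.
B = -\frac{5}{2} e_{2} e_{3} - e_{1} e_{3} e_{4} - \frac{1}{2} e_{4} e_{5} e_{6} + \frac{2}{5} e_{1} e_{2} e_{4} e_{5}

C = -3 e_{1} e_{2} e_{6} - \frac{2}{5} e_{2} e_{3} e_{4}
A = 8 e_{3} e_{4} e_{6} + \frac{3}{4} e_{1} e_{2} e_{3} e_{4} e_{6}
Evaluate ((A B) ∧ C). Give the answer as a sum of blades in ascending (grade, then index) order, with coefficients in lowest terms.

step 1: -8 e_{1} e_{6} + \frac{3}{4} e_{2} e_{6} + 4 e_{3} e_{5} + \frac{15}{8} e_{1} e_{4} e_{6} + 20 e_{2} e_{4} e_{6} - \frac{3}{10} e_{3} e_{5} e_{6} + \frac{3}{8} e_{1} e_{2} e_{3} e_{5} + \frac{16}{5} e_{1} e_{2} e_{3} e_{5} e_{6}
step 2: -\frac{16}{5} e_{1} e_{2} e_{3} e_{4} e_{6} - 12 e_{1} e_{2} e_{3} e_{5} e_{6}
Answer: -\frac{16}{5} e_{1} e_{2} e_{3} e_{4} e_{6} - 12 e_{1} e_{2} e_{3} e_{5} e_{6}


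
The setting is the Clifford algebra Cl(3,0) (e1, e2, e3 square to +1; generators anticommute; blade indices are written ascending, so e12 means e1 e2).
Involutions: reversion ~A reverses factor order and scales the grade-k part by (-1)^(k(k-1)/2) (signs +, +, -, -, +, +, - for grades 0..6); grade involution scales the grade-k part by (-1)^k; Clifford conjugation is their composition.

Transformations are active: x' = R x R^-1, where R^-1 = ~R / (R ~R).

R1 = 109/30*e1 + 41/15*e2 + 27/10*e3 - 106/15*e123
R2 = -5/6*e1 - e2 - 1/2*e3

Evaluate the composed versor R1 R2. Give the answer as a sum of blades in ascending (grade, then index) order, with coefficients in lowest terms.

Distribute over the terms of R2 (each basis-blade product reordered to ascending indices, repeated generators contracted through their squares):
R1 (-5/6*e1) = -109/36 + 41/18*e12 + 9/4*e13 + 53/9*e23
R1 (-e2) = -41/15 - 109/30*e12 - 106/15*e13 + 27/10*e23
R1 (-1/2*e3) = -27/20 + 53/15*e12 - 109/60*e13 - 41/30*e23
Summing the partial products and collecting blades:
Answer: -64/9 + 98/45*e12 - 199/30*e13 + 65/9*e23


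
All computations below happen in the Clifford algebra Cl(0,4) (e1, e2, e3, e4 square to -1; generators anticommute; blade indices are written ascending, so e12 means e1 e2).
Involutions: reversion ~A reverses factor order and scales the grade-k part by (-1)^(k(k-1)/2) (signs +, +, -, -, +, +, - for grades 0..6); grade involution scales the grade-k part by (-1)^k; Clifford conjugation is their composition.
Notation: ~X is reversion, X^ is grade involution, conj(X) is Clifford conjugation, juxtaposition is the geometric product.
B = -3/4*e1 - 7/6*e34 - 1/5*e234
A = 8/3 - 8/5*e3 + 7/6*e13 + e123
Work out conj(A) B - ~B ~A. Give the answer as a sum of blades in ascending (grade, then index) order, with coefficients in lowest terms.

first term: -2*e1 + 7/8*e3 + 28/15*e4 + 6/5*e13 - 209/180*e14 + 3/4*e23 - 8/25*e24 - 28/9*e34 + 7/5*e124 - 8/15*e234
second term: -2*e1 - 7/8*e3 - 28/15*e4 + 6/5*e13 - 281/180*e14 - 3/4*e23 - 8/25*e24 + 28/9*e34 - 14/15*e124 + 8/15*e234
Answer: 7/4*e3 + 56/15*e4 + 2/5*e14 + 3/2*e23 - 56/9*e34 + 7/3*e124 - 16/15*e234


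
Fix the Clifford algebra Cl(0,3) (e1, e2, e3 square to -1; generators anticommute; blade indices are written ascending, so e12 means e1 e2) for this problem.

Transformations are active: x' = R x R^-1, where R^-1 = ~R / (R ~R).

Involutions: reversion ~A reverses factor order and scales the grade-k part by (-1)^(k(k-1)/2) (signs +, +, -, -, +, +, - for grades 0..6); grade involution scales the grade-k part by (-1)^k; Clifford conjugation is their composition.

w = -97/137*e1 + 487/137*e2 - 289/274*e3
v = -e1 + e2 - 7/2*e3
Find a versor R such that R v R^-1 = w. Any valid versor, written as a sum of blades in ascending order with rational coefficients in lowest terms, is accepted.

R = v + w = -234/137*e1 + 624/137*e2 - 624/137*e3 works: the equal norms (-57/4) guarantee its sandwich swaps v into w.
Answer: -234/137*e1 + 624/137*e2 - 624/137*e3


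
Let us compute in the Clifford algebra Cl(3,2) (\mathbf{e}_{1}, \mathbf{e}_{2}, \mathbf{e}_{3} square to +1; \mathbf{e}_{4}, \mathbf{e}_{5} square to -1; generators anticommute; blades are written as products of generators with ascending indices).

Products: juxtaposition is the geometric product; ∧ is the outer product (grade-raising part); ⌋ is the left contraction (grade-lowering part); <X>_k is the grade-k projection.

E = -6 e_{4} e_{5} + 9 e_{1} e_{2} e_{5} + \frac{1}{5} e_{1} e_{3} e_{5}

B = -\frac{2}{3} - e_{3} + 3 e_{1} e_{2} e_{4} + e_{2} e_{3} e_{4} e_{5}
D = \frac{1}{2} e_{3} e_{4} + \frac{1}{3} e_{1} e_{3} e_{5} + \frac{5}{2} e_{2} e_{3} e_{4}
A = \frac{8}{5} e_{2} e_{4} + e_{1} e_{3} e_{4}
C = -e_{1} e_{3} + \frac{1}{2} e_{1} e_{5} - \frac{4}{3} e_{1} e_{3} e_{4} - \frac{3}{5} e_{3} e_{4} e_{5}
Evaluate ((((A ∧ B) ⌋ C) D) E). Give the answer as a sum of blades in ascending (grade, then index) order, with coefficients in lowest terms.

step 1: -\frac{16}{15} e_{2} e_{4} - \frac{2}{3} e_{1} e_{3} e_{4} + \frac{8}{5} e_{2} e_{3} e_{4}
step 2: \frac{8}{9}
step 3: \frac{4}{9} e_{3} e_{4} + \frac{8}{27} e_{1} e_{3} e_{5} + \frac{20}{9} e_{2} e_{3} e_{4}
step 4: \frac{8}{135} - \frac{8}{3} e_{2} e_{3} + \frac{8}{3} e_{3} e_{5} - \frac{16}{9} e_{1} e_{3} e_{4} - \frac{4}{45} e_{1} e_{4} e_{5} + \frac{40}{3} e_{2} e_{3} e_{5} + \frac{4}{9} e_{1} e_{2} e_{4} e_{5} - 20 e_{1} e_{3} e_{4} e_{5} + 4 e_{1} e_{2} e_{3} e_{4} e_{5}
Answer: \frac{8}{135} - \frac{8}{3} e_{2} e_{3} + \frac{8}{3} e_{3} e_{5} - \frac{16}{9} e_{1} e_{3} e_{4} - \frac{4}{45} e_{1} e_{4} e_{5} + \frac{40}{3} e_{2} e_{3} e_{5} + \frac{4}{9} e_{1} e_{2} e_{4} e_{5} - 20 e_{1} e_{3} e_{4} e_{5} + 4 e_{1} e_{2} e_{3} e_{4} e_{5}


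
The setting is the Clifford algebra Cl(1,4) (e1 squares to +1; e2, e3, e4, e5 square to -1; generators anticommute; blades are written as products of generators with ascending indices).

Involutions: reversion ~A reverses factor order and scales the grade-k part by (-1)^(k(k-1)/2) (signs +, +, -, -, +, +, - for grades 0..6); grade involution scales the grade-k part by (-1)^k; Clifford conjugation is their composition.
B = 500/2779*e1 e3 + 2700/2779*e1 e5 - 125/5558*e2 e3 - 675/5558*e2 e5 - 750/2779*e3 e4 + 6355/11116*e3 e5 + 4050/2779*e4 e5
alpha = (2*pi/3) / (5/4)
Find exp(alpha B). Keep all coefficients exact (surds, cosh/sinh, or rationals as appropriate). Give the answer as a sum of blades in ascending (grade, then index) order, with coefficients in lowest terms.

B^2 term by term: the squares give (500/2779)^2*(e1 e3)^2 + (2700/2779)^2*(e1 e5)^2 + (-125/5558)^2*(e2 e3)^2 + (-675/5558)^2*(e2 e5)^2 + (-750/2779)^2*(e3 e4)^2 + (6355/11116)^2*(e3 e5)^2 + (4050/2779)^2*(e4 e5)^2 = 250000/7722841*(+1) + 7290000/7722841*(+1) + 15625/30891364*(-1) + 455625/30891364*(-1) + 562500/7722841*(-1) + 40386025/123565456*(-1) + 16402500/7722841*(-1) = -25/16 (each basis 2-blade squares to minus the product of its generators' squares); cross terms between blades sharing an index anticommute and cancel; the commuting (index-disjoint) pairs give grade-4 terms 2*c*c'*(blade product), which cancel blade by blade — e1 e2 e3 e5: 337500/7722841 - 337500/7722841 = 0; e1 e3 e4 e5: 4050000/7722841 - 4050000/7722841 = 0; e2 e3 e4 e5: -506250/7722841 + 506250/7722841 = 0 — confirming B is simple. So B^2 = -25/16.
B^2 = -25/16 — the series telescopes trigonometrically here: l = 5/4, alpha*l = 2*pi/3, so exp(alpha B) = cos(2*pi/3) + (sin(2*pi/3)/(5/4))*B = -1/2 + (2*sqrt(3)/5)*B.
Answer: -1/2 + 200*sqrt(3)/2779*e1 e3 + 1080*sqrt(3)/2779*e1 e5 - 25*sqrt(3)/2779*e2 e3 - 135*sqrt(3)/2779*e2 e5 - 300*sqrt(3)/2779*e3 e4 + 1271*sqrt(3)/5558*e3 e5 + 1620*sqrt(3)/2779*e4 e5


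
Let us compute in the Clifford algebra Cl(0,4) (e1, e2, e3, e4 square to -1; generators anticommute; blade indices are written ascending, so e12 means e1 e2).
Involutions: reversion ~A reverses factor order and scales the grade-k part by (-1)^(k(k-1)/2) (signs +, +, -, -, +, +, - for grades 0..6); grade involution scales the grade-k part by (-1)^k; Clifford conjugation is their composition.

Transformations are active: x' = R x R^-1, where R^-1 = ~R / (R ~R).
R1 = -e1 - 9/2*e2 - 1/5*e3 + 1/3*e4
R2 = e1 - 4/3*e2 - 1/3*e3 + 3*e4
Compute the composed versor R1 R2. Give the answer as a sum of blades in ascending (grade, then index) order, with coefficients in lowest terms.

Distribute over the terms of R1 (each basis-blade product reordered to ascending indices, repeated generators contracted through their squares):
(-e1) R2 = 1 + 4/3*e12 + 1/3*e13 - 3*e14
(-9/2*e2) R2 = -6 + 9/2*e12 + 3/2*e23 - 27/2*e24
(-1/5*e3) R2 = -1/15 + 1/5*e13 - 4/15*e23 - 3/5*e34
(1/3*e4) R2 = -1 - 1/3*e14 + 4/9*e24 + 1/9*e34
Summing the partial products and collecting blades:
Answer: -91/15 + 35/6*e12 + 8/15*e13 - 10/3*e14 + 37/30*e23 - 235/18*e24 - 22/45*e34


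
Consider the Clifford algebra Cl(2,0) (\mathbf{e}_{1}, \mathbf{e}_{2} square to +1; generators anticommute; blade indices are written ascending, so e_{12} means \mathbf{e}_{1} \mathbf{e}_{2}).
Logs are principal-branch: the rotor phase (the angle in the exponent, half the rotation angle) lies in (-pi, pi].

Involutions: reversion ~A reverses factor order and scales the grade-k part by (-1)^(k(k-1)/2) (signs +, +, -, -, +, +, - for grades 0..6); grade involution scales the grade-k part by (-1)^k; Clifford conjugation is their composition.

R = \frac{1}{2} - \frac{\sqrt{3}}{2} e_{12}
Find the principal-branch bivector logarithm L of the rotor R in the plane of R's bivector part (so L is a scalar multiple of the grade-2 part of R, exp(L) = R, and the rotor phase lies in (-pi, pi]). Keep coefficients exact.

The scalar part of R is \frac{1}{2}, which fixes the principal-branch rotor phase; the unit plane is then the bivector part divided by the sine of that phase, and L is that plane scaled by the phase.
Concretely: cos(phase) = \frac{1}{2} gives phase = ±\frac{\pi}{3}, and since phase/sin(phase) is even the sign is immaterial: L = (phase/sin(phase)) * <R>_2 = (\frac{2 \sqrt{3} \pi}{9}) * <R>_2.
Answer: - \frac{\pi}{3} e_{12}


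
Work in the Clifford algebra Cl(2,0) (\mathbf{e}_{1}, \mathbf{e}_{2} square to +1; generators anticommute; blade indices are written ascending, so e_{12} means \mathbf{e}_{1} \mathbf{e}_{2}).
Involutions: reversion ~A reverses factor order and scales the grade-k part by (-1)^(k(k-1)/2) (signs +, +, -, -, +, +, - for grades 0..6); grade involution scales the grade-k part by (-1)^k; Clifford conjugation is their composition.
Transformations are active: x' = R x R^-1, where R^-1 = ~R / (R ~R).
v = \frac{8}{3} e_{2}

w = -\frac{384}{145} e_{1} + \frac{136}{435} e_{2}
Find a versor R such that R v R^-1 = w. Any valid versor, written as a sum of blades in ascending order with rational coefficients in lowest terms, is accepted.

Here q(v) = q(w) = \frac{64}{9}; the classical choice R = v + w = -\frac{384}{145} e_{1} + \frac{432}{145} e_{2} then realises v -> w under the sandwich.
Answer: -\frac{384}{145} e_{1} + \frac{432}{145} e_{2}


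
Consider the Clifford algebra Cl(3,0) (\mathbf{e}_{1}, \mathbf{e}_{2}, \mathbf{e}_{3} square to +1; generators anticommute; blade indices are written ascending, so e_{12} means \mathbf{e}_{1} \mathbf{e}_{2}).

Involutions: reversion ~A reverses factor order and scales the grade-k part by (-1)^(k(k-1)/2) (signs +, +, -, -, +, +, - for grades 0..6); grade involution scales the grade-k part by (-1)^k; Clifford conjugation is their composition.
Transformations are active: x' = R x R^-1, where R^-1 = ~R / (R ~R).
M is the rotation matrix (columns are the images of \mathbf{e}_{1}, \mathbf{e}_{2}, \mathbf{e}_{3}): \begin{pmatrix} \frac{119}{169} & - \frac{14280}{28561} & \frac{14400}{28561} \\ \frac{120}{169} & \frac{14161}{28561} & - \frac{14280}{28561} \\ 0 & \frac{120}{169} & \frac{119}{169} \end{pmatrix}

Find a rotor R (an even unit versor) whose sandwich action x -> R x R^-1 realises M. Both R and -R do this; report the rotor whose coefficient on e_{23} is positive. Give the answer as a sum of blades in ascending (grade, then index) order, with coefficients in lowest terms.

Method: write R = a + b12*e_{12} + b13*e_{13} + b23*e_{23} with a^2 + b12^2 + b13^2 + b23^2 = 1 (so R^-1 = ~R). Expanding the columns R e_j ~R gives tr M = 4a^2 - 1 and, from the antisymmetric part, M21 - M12 = -4a*b12, M13 - M31 = 4a*b13, M32 - M23 = -4a*b23.
Here tr M = \frac{54383}{28561}, so a^2 = (1 + tr M)/4 = \frac{20736}{28561} and a = ±\frac{144}{169}. Taking a = \frac{144}{169}: M21 - M12 = \frac{34560}{28561}, M13 - M31 = \frac{14400}{28561}, M32 - M23 = \frac{34560}{28561}, giving b12 = -\frac{60}{169}, b13 = \frac{25}{169}, b23 = -\frac{60}{169}, i.e. R = \frac{144}{169} - \frac{60}{169} e_{12} + \frac{25}{169} e_{13} - \frac{60}{169} e_{23}.
Its e_{23} coefficient is negative, so report the other preimage -R.
Answer: -\frac{144}{169} + \frac{60}{169} e_{12} - \frac{25}{169} e_{13} + \frac{60}{169} e_{23}. Why the constraint matters: R and -R act identically through the sandwich — M has trace \frac{54383}{28561} either way — so only the sign condition on e_{23} picks one of the two preimages.


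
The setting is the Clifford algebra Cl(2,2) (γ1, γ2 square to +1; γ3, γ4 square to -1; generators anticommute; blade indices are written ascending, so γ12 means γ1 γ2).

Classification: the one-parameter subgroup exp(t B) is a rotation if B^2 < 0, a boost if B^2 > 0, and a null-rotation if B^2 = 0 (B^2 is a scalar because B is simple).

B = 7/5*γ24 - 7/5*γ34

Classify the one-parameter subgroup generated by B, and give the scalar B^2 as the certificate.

B^2 term by term: the squares give (7/5)^2*(γ24)^2 + (-7/5)^2*(γ34)^2 = 49/25*(+1) + 49/25*(-1) = 0 (each basis 2-blade squares to minus the product of its generators' squares); cross terms between blades sharing an index anticommute and cancel. So B^2 = 0.
Answer: null-rotation, certificate B^2 = 0. Certificate logic: 0 is a conjugation-invariant scalar, so its sign fixes rotation versus boost versus null-rotation outright.


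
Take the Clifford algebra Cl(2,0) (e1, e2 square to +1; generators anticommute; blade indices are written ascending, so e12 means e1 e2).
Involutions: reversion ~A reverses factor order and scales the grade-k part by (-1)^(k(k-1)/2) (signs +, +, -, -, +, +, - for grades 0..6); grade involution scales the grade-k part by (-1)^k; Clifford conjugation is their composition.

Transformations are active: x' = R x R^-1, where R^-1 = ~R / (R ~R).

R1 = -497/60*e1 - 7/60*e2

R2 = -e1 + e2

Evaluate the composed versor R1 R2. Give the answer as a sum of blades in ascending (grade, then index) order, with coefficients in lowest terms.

Distribute over the terms of R1 (each basis-blade product reordered to ascending indices, repeated generators contracted through their squares):
(-497/60*e1) R2 = 497/60 - 497/60*e12
(-7/60*e2) R2 = -7/60 - 7/60*e12
Summing the partial products and collecting blades:
Answer: 49/6 - 42/5*e12


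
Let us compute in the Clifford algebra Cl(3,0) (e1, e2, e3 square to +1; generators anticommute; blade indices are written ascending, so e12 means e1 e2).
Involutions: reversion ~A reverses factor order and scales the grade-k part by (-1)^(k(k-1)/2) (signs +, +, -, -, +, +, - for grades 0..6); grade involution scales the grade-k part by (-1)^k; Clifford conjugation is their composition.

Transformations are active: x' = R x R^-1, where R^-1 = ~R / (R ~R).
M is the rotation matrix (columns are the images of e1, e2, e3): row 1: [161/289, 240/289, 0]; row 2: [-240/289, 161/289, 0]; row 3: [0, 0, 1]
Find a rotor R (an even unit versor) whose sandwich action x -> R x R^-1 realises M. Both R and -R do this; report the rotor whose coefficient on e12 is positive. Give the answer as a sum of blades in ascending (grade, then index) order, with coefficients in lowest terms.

Method: write R = a + b12*e12 + b13*e13 + b23*e23 with a^2 + b12^2 + b13^2 + b23^2 = 1 (so R^-1 = ~R). Expanding the columns R e_j ~R gives tr M = 4a^2 - 1 and, from the antisymmetric part, M21 - M12 = -4a*b12, M13 - M31 = 4a*b13, M32 - M23 = -4a*b23.
Here tr M = 611/289, so a^2 = (1 + tr M)/4 = 225/289 and a = ±15/17. Taking a = 15/17: M21 - M12 = -480/289, M13 - M31 = 0, M32 - M23 = 0, giving b12 = 8/17, b13 = 0, b23 = 0, i.e. R = 15/17 + 8/17*e12.
Its e12 coefficient is already positive.
Answer: 15/17 + 8/17*e12. Note: both R and -R realise this M (trace 611/289); the covering map identifies them, and the e12-coefficient sign is the tie-breaker.


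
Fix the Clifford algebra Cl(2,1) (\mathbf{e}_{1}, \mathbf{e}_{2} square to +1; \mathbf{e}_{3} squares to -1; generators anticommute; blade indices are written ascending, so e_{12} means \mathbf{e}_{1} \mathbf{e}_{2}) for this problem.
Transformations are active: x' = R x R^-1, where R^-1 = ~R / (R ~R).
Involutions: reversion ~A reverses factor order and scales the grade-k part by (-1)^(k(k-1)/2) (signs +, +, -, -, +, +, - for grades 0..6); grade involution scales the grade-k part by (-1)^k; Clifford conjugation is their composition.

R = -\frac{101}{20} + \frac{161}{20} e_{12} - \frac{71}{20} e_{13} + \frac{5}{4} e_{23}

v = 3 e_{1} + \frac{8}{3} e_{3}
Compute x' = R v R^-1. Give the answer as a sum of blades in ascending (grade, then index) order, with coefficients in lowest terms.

~R = -\frac{101}{20} - \frac{161}{20} e_{12} + \frac{71}{20} e_{13} - \frac{5}{4} e_{23}, and R ~R = \frac{3807}{50}, so R^-1 = ~R / (\frac{3807}{50}).
R v = -\frac{341}{60} e_{1} - \frac{1649}{60} e_{2} - \frac{169}{60} e_{3} + \frac{1513}{60} e_{123}
Answer: -\frac{83}{27} e_{1} + \frac{629}{486} e_{2} + \frac{1477}{486} e_{3}


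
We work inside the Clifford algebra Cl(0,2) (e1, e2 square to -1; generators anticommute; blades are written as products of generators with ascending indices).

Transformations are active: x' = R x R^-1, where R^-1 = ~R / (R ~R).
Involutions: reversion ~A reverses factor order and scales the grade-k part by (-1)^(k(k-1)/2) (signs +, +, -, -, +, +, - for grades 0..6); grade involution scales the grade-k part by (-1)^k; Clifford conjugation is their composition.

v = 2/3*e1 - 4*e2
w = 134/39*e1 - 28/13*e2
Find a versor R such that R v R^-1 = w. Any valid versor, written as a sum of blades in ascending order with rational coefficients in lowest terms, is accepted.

Construction: equal norms (both -148/9) license R = v + w = 160/39*e1 - 80/13*e2 — nothing changes along that direction, while (v - w)/2 changes sign, so v maps onto w.
Answer: 160/39*e1 - 80/13*e2


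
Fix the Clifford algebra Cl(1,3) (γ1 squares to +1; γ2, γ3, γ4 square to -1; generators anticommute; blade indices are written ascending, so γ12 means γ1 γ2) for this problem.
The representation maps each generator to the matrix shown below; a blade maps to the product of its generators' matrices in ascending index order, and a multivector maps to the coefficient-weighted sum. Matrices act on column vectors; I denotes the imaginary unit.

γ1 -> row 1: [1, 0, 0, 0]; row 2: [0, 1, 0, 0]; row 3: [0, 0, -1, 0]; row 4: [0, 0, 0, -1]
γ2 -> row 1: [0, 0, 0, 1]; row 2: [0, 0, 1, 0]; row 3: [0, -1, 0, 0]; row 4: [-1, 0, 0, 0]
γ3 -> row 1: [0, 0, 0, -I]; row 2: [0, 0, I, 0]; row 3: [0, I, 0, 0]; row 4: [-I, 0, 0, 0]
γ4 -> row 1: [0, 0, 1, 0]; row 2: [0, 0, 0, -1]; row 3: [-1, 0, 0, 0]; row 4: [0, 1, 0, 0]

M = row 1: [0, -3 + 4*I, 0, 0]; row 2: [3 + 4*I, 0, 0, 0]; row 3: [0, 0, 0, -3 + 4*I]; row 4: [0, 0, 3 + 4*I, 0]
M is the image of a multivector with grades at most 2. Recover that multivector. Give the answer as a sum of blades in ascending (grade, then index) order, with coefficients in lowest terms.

Method: the blade images are trace-orthogonal — tr(rho(e_A) rho(e_B)^-1) = 4 if A = B and 0 otherwise — and rho(e_A)^-1 = (e_A)^2 * rho(e_A) with (e_A)^2 = +1 or -1, so the coefficient of e_A in the preimage is (e_A)^2 * tr(M rho(e_A))/4.
Nonzero projections over blades of grade <= 2: γ24: (γ24)^2 = -1, tr(M rho(γ24)) = 12, coefficient -3; γ34: (γ34)^2 = -1, tr(M rho(γ34)) = 16, coefficient -4. Every other blade of grade <= 2 projects to 0.
Answer: -3*γ24 - 4*γ34


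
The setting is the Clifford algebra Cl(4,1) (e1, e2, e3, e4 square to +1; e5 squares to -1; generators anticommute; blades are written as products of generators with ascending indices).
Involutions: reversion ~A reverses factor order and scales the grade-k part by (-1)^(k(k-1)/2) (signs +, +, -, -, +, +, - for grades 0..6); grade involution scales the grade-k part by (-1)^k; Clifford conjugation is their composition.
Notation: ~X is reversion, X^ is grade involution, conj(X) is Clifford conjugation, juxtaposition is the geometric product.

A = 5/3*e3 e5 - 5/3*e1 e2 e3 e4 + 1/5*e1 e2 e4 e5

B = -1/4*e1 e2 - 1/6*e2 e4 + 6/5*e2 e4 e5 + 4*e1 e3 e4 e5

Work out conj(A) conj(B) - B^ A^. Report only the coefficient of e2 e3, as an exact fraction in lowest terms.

first term: 6/25*e1 - 5/18*e1 e3 + 20/3*e1 e4 - 1/30*e1 e5 - 4/5*e2 e3 - 20/3*e2 e5 + 5/12*e3 e4 - 1/20*e4 e5 - 2*e1 e3 e5 - 2*e2 e3 e4 - 5/12*e1 e2 e3 e5 + 5/18*e2 e3 e4 e5
second term: 6/25*e1 + 5/18*e1 e3 - 20/3*e1 e4 + 1/30*e1 e5 + 4/5*e2 e3 + 20/3*e2 e5 - 5/12*e3 e4 + 1/20*e4 e5 + 2*e1 e3 e5 + 2*e2 e3 e4 - 5/12*e1 e2 e3 e5 + 5/18*e2 e3 e4 e5
Answer: -8/5


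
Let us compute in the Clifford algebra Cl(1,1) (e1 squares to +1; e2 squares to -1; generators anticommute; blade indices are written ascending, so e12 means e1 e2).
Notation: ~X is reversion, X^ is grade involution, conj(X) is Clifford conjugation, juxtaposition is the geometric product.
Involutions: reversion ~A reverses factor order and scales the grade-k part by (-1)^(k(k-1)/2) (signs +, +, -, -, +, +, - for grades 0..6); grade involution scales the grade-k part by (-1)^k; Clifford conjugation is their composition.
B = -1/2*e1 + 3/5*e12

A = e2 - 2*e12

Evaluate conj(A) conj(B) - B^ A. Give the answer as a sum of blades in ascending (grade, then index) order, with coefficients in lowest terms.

first term: -6/5 + 3/5*e1 - e2 + 1/2*e12
second term: -6/5 - 3/5*e1 - e2 + 1/2*e12
Answer: 6/5*e1


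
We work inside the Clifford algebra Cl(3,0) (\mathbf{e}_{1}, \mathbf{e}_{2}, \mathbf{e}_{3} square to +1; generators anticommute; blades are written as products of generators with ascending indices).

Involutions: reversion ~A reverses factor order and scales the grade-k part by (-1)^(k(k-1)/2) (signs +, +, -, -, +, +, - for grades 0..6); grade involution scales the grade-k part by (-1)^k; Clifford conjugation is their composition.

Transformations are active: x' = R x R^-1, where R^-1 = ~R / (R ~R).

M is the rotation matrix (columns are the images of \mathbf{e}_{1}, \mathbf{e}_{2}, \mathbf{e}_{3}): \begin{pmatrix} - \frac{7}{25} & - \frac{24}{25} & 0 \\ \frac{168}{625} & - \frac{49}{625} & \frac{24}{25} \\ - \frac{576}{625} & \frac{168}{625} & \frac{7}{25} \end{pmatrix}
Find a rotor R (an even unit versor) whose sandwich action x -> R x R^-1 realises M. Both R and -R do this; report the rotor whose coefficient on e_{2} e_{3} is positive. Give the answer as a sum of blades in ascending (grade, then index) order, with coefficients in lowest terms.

Method: write R = a + b12*e_{1} e_{2} + b13*e_{1} e_{3} + b23*e_{2} e_{3} with a^2 + b12^2 + b13^2 + b23^2 = 1 (so R^-1 = ~R). Expanding the columns R e_j ~R gives tr M = 4a^2 - 1 and, from the antisymmetric part, M21 - M12 = -4a*b12, M13 - M31 = 4a*b13, M32 - M23 = -4a*b23.
Here tr M = -\frac{49}{625}, so a^2 = (1 + tr M)/4 = \frac{144}{625} and a = ±\frac{12}{25}. Taking a = \frac{12}{25}: M21 - M12 = \frac{768}{625}, M13 - M31 = \frac{576}{625}, M32 - M23 = -\frac{432}{625}, giving b12 = -\frac{16}{25}, b13 = \frac{12}{25}, b23 = \frac{9}{25}, i.e. R = \frac{12}{25} - \frac{16}{25} e_{1} e_{2} + \frac{12}{25} e_{1} e_{3} + \frac{9}{25} e_{2} e_{3}.
Its e_{2} e_{3} coefficient is already positive.
Answer: \frac{12}{25} - \frac{16}{25} e_{1} e_{2} + \frac{12}{25} e_{1} e_{3} + \frac{9}{25} e_{2} e_{3}. Recall the cover is two-to-one: with M of trace -\frac{49}{625}, both preimages act alike, and the stated e_{2} e_{3} sign chooses the sheet.


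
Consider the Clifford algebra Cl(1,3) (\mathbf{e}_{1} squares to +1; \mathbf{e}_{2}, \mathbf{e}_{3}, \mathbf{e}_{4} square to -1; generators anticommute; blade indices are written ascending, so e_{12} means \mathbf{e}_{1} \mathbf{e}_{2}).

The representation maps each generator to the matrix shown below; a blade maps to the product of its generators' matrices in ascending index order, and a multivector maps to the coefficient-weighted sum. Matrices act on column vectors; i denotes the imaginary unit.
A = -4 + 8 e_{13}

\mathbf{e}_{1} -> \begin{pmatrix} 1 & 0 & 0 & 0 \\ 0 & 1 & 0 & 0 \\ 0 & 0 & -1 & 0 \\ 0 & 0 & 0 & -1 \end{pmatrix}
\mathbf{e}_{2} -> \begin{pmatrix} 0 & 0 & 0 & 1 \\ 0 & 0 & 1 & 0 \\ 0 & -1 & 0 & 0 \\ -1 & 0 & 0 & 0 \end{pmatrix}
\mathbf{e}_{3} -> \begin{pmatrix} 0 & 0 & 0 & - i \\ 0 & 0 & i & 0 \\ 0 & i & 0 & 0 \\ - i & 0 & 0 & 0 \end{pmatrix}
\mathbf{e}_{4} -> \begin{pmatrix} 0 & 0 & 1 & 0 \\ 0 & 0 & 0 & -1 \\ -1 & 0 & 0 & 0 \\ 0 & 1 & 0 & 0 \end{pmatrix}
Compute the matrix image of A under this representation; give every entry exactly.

Bivector images (products of the table entries): rho(e_{13}) = rho(\mathbf{e}_{1})rho(\mathbf{e}_{3}) = \begin{pmatrix} 0 & 0 & 0 & - i \\ 0 & 0 & i & 0 \\ 0 & - i & 0 & 0 \\ i & 0 & 0 & 0 \end{pmatrix}.
M = (-4)*1 + (8)*rho(e_{13}), summed entrywise (1 is the identity matrix):
Answer: \begin{pmatrix} -4 & 0 & 0 & - 8 i \\ 0 & -4 & 8 i & 0 \\ 0 & - 8 i & -4 & 0 \\ 8 i & 0 & 0 & -4 \end{pmatrix}


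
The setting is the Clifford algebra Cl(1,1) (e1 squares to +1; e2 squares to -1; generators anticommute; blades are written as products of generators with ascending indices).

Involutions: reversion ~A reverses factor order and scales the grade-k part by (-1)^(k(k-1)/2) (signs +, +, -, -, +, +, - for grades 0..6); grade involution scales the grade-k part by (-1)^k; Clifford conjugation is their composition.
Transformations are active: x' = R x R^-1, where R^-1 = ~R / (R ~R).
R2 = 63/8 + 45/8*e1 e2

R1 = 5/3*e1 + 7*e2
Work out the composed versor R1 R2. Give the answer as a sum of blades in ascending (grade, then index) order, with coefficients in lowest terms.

Distribute over the terms of R1 (each basis-blade product reordered to ascending indices, repeated generators contracted through their squares):
(5/3*e1) R2 = 105/8*e1 + 75/8*e2
(7*e2) R2 = 315/8*e1 + 441/8*e2
Summing the partial products and collecting blades:
Answer: 105/2*e1 + 129/2*e2


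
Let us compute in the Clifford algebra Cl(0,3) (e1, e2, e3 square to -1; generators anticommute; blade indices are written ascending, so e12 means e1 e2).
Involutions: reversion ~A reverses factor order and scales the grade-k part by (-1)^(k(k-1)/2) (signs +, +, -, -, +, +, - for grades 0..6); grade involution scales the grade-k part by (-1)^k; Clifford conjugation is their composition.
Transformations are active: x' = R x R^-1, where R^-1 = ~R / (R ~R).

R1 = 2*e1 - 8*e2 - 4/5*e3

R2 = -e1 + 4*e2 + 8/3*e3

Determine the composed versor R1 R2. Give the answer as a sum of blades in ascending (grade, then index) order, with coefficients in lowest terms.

Distribute over the terms of R1 (each basis-blade product reordered to ascending indices, repeated generators contracted through their squares):
(2*e1) R2 = 2 + 8*e12 + 16/3*e13
(-8*e2) R2 = 32 - 8*e12 - 64/3*e23
(-4/5*e3) R2 = 32/15 - 4/5*e13 + 16/5*e23
Summing the partial products and collecting blades:
Answer: 542/15 + 68/15*e13 - 272/15*e23


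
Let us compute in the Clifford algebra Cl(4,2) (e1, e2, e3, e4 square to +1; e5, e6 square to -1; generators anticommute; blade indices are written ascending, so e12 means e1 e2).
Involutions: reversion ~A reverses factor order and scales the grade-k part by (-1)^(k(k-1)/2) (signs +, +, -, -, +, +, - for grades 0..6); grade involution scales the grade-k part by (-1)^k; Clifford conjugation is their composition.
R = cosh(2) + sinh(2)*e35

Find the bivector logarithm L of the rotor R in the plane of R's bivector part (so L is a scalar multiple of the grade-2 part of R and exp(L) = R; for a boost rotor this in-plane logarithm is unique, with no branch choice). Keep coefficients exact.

The scalar part of R is cosh(2), giving the rapidity magnitude (cosh is even); the bivector part supplies orientation, its quotient by sinh of the rapidity is the plane, and L = rapidity * plane — unique in that plane, since flipping both signs leaves L unchanged.
Concretely: cosh(rapidity) = cosh(2) gives rapidity = ±2, and since rapidity/sinh(rapidity) is even the sign is immaterial: L = (rapidity/sinh(rapidity)) * <R>_2 = (2/sinh(2)) * <R>_2.
Answer: 2*e35


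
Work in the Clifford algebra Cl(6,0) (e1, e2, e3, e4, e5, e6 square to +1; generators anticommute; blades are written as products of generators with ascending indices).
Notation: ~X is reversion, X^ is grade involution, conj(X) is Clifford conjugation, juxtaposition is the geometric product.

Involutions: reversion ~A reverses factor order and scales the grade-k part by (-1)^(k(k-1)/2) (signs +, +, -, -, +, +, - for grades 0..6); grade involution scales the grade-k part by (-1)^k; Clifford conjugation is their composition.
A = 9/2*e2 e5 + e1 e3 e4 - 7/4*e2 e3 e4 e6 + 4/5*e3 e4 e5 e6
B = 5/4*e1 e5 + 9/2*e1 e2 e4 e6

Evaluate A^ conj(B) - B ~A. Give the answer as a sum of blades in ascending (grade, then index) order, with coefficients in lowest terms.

first term: -45/8*e1 e2 - 63/8*e1 e3 - 9/2*e2 e3 e6 + 5/4*e3 e4 e5 + 18/5*e1 e2 e3 e5 + e1 e3 e4 e6 + 81/4*e1 e4 e5 e6 - 35/16*e1 e2 e3 e4 e5 e6
second term: 45/8*e1 e2 + 63/8*e1 e3 - 9/2*e2 e3 e6 + 5/4*e3 e4 e5 + 18/5*e1 e2 e3 e5 + e1 e3 e4 e6 + 81/4*e1 e4 e5 e6 + 35/16*e1 e2 e3 e4 e5 e6
Answer: -45/4*e1 e2 - 63/4*e1 e3 - 35/8*e1 e2 e3 e4 e5 e6


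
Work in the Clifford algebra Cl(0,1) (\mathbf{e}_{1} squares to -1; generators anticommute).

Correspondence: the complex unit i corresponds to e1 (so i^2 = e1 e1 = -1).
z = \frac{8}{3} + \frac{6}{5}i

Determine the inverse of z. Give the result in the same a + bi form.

In blades: z = \frac{8}{3} + \frac{6}{5} e_{1}.
With qbar = \frac{8}{3} - \frac{6}{5} e_{1} (scalar fixed, mapped units negated), z qbar = \frac{1924}{225} (the sum of squared coefficients), so z^-1 = qbar / (\frac{1924}{225}) = \frac{150}{481} - \frac{135}{962} e_{1}; translating back:
Answer: \frac{150}{481} - \frac{135}{962}i


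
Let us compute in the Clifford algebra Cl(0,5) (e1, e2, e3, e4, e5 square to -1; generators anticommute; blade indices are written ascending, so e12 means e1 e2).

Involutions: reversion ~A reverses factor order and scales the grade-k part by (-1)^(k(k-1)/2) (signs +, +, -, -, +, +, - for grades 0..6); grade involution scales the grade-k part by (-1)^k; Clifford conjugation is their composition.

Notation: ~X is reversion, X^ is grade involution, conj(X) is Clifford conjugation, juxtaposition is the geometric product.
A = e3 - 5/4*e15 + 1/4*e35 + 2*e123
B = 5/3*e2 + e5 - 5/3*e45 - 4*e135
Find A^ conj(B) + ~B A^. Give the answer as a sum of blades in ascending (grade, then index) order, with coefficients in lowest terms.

first term: -1/4*e1 + 21/4*e3 + 10/3*e13 - 25/12*e14 + 4*e15 - 5/3*e23 + 8*e25 + 5/12*e34 + e35 - 25/12*e125 - 5/12*e235 - 5/3*e345 + 2*e1235 - 10/3*e12345
second term: -9/4*e1 - 19/4*e3 - 10/3*e13 + 25/12*e14 - 4*e15 - 5/3*e23 + 8*e25 - 5/12*e34 + e35 + 25/12*e125 + 5/12*e235 - 5/3*e345 + 2*e1235 - 10/3*e12345
Answer: -5/2*e1 + 1/2*e3 - 10/3*e23 + 16*e25 + 2*e35 - 10/3*e345 + 4*e1235 - 20/3*e12345


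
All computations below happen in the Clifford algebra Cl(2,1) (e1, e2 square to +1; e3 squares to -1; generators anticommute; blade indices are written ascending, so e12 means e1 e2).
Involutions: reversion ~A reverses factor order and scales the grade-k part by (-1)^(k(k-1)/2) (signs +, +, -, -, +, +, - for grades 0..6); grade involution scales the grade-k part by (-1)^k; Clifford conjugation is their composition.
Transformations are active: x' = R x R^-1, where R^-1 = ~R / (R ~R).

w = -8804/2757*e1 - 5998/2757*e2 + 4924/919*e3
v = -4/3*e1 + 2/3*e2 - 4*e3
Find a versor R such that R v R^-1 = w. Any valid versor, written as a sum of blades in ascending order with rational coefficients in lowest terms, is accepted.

Sketch: the shared square -124/9 makes R = v + w = -4160/919*e1 - 4160/2757*e2 + 1248/919*e3 the natural versor; its sandwich fixes that direction, negates (v - w)/2, and sends v to w.
Answer: -4160/919*e1 - 4160/2757*e2 + 1248/919*e3


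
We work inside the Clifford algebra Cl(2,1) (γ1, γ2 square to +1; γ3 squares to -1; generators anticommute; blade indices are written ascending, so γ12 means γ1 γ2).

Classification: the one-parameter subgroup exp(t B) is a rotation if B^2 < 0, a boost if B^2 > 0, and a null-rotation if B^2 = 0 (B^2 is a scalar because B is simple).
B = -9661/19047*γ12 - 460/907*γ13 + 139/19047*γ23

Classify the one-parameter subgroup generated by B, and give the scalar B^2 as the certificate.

B^2 term by term: the squares give (-9661/19047)^2*(γ12)^2 + (-460/907)^2*(γ13)^2 + (139/19047)^2*(γ23)^2 = 93334921/362788209*(-1) + 211600/822649*(+1) + 19321/362788209*(+1) = 0 (each basis 2-blade squares to minus the product of its generators' squares); cross terms between blades sharing an index anticommute and cancel. So B^2 = 0.
Answer: null-rotation, certificate B^2 = 0. Why this suffices: the scalar 0 survives any versor conjugation, so its sign alone determines the class however B is presented.
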